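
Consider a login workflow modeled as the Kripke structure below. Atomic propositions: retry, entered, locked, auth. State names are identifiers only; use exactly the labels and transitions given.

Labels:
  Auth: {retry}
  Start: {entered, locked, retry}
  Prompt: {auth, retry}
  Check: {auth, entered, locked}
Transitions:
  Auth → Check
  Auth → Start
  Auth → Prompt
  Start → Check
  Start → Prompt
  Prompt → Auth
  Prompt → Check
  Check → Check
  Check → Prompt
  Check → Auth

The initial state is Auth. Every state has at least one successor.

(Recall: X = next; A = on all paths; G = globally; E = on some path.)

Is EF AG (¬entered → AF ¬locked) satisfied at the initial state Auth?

States satisfying AG (¬entered → AF ¬locked): {Auth, Start, Prompt, Check}.
States satisfying EF AG (¬entered → AF ¬locked): {Auth, Start, Prompt, Check}.
Some path from Auth reaches a state where AG (¬entered → AF ¬locked) holds.
Auth ∈ Sat(EF AG (¬entered → AF ¬locked)).

Satisfied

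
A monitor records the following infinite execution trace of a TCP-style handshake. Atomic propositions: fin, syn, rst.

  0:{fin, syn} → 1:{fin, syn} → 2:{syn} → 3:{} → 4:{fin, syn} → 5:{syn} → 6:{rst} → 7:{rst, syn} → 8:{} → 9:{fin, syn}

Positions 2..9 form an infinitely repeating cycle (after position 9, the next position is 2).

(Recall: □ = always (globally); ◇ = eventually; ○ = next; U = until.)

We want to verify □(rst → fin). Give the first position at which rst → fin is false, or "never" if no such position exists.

Check rst → fin at each position in order: 0 ✓, 1 ✓, 2 ✓, 3 ✓, 4 ✓, 5 ✓.
At position 6 the labels are {rst}, so rst → fin is false there. This is the first violation.

6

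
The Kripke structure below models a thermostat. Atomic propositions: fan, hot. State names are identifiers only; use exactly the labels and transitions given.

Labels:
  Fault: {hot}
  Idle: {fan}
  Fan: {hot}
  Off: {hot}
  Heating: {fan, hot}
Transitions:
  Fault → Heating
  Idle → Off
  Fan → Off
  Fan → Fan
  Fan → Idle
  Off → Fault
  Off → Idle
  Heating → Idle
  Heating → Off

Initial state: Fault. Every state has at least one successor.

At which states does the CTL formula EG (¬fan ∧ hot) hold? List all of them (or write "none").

{Fan}

States satisfying ¬fan ∧ hot: {Fault, Fan, Off}.
States satisfying EG (¬fan ∧ hot): {Fan}.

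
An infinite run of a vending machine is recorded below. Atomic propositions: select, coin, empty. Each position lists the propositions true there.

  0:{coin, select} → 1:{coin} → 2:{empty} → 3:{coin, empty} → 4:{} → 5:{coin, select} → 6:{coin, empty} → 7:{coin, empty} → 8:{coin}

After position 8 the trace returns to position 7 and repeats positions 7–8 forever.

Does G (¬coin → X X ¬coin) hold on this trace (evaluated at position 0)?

¬coin → X X ¬coin must hold at every position from 0 onward. It fails at position 4, so G (¬coin → X X ¬coin) is false.
Positions where ¬coin holds: 2, 4.
Check X X ¬coin at each: 2→ok, 4→fails.

No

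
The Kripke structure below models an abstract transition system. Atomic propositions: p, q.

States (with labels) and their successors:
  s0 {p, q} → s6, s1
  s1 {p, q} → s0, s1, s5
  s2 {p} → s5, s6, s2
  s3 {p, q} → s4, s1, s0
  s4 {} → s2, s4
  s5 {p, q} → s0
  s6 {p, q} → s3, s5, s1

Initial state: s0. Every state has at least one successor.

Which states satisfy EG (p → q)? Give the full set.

States satisfying p → q: {s0, s1, s3, s4, s5, s6}.
States satisfying EG (p → q): {s0, s1, s3, s4, s5, s6}.

{s0, s1, s3, s4, s5, s6}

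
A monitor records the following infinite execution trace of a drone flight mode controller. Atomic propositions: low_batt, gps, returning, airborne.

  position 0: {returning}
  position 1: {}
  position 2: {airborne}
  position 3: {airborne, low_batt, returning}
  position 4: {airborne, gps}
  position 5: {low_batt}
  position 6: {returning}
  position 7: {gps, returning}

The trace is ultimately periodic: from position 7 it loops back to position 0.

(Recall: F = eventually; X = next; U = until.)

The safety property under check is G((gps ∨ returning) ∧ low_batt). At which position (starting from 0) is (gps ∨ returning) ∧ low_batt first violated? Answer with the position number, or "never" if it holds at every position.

0

At position 0 the labels are {returning}, so (gps ∨ returning) ∧ low_batt is false there. This is the first violation.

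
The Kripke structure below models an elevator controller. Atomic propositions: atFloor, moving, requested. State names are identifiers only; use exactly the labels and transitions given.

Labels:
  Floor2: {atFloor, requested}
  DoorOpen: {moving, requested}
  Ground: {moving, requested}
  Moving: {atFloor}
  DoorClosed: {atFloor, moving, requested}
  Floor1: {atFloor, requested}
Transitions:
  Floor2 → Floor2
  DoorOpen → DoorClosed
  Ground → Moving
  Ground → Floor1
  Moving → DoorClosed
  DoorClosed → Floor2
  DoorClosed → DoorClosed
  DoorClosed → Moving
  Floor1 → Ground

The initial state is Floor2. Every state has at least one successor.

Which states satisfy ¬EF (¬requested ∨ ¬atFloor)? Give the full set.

States satisfying ¬requested ∨ ¬atFloor: {DoorOpen, Ground, Moving}.
States satisfying EF (¬requested ∨ ¬atFloor): {DoorOpen, Ground, Moving, DoorClosed, Floor1}.
States satisfying ¬EF (¬requested ∨ ¬atFloor): {Floor2}.

{Floor2}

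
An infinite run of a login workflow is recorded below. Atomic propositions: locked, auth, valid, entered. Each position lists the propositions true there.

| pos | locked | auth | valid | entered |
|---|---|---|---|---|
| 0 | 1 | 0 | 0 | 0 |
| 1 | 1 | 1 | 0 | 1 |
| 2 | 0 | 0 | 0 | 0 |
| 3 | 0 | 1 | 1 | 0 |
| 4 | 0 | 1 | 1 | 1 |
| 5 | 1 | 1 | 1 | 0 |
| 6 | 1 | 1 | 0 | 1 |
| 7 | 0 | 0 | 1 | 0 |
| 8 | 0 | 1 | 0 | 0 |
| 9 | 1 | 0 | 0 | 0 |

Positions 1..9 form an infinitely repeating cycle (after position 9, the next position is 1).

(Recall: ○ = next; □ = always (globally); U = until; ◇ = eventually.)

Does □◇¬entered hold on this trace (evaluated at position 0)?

◇¬entered holds at every position 0..9, and those are all positions ever visited, so □◇¬entered holds.

Satisfied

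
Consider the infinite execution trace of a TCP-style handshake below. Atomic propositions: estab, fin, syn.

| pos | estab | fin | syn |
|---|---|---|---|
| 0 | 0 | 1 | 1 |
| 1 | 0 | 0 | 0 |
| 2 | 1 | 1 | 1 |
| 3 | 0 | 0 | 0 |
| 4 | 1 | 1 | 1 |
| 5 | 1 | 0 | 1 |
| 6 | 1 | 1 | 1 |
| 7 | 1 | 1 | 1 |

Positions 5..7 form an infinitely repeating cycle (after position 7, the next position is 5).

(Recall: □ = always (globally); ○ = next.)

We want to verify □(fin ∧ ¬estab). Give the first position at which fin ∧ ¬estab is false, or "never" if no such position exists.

1

Check fin ∧ ¬estab at each position in order: 0 ✓.
At position 1 the labels are {}, so fin ∧ ¬estab is false there. This is the first violation.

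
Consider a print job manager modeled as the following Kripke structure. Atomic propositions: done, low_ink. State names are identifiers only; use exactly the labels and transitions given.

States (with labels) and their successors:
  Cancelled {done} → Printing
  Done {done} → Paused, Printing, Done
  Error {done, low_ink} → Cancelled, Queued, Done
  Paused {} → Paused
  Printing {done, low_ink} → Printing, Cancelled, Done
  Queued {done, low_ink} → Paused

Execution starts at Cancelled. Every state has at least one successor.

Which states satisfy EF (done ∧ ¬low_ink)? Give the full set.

{Cancelled, Done, Error, Printing}

States satisfying done ∧ ¬low_ink: {Cancelled, Done}.
States satisfying EF (done ∧ ¬low_ink): {Cancelled, Done, Error, Printing}.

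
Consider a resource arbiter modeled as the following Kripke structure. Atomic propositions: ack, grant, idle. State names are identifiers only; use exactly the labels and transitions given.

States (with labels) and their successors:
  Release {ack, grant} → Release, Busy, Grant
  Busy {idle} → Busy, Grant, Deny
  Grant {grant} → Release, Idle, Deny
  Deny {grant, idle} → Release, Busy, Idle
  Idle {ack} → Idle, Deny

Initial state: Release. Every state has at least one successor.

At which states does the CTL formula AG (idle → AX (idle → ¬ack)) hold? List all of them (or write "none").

States satisfying idle → AX (idle → ¬ack): {Release, Busy, Grant, Deny, Idle}.
States satisfying AG (idle → AX (idle → ¬ack)): {Release, Busy, Grant, Deny, Idle}.

{Release, Busy, Grant, Deny, Idle}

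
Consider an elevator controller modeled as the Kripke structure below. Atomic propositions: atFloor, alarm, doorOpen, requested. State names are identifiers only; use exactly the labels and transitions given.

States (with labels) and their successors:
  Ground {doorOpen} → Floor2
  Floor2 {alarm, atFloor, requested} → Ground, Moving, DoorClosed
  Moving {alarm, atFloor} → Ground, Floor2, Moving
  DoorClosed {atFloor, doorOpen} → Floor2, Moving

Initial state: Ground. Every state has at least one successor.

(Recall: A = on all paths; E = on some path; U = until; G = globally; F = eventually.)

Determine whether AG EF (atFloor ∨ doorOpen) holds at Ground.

Holds

States satisfying EF (atFloor ∨ doorOpen): {Ground, Floor2, Moving, DoorClosed}.
States satisfying AG EF (atFloor ∨ doorOpen): {Ground, Floor2, Moving, DoorClosed}.
Every state reachable from Ground satisfies EF (atFloor ∨ doorOpen).
Ground ∈ Sat(AG EF (atFloor ∨ doorOpen)).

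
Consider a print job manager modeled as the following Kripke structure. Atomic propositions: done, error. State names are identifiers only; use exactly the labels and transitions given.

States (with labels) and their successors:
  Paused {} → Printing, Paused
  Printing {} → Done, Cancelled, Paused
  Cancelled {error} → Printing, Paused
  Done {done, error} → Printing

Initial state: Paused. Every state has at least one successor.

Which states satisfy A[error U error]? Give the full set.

States satisfying error: {Cancelled, Done}.
States satisfying A[error U error]: {Cancelled, Done}.

{Cancelled, Done}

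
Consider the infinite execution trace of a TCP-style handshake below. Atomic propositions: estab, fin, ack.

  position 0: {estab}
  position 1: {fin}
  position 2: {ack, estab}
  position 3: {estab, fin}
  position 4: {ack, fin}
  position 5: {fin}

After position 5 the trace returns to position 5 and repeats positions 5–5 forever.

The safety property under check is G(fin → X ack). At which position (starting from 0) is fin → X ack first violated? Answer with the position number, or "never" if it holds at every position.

Check fin → X ack at each position in order: 0 ✓, 1 ✓, 2 ✓, 3 ✓.
At position 4 the labels are {ack, fin} and the next position 5 has {fin}, so fin → X ack is false there. This is the first violation.

4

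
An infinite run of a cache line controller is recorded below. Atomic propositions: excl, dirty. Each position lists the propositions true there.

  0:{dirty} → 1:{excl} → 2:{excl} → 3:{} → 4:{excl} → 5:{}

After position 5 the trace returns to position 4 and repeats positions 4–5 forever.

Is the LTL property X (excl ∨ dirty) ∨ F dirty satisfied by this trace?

Holds

The position after 0 is 1; excl ∨ dirty is true there.
dirty holds at position 0, which is reachable from 0, so F dirty holds.
At position 0: X (excl ∨ dirty) is true; F dirty is true; so X (excl ∨ dirty) ∨ F dirty is true.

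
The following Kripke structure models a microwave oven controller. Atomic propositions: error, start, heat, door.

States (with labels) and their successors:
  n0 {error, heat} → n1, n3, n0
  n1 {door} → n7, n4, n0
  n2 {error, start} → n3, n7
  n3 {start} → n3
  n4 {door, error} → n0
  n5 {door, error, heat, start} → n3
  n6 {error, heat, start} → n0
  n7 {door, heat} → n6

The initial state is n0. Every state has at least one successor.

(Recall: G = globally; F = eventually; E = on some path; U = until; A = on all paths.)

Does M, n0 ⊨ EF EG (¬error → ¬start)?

Satisfied

States satisfying EG (¬error → ¬start): {n0, n1, n2, n4, n6, n7}.
States satisfying EF EG (¬error → ¬start): {n0, n1, n2, n4, n6, n7}.
Some path from n0 reaches a state where EG (¬error → ¬start) holds.
n0 ∈ Sat(EF EG (¬error → ¬start)).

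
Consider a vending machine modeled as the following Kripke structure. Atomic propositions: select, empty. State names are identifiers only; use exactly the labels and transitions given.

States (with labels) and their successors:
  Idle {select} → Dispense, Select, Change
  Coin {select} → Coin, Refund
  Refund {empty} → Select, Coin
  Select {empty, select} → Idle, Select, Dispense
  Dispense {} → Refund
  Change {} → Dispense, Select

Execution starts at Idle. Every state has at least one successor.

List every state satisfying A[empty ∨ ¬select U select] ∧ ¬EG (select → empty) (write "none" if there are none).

{Idle, Coin}

States satisfying empty ∨ ¬select: {Refund, Select, Dispense, Change}.
States satisfying select: {Idle, Coin, Select}.
States satisfying A[empty ∨ ¬select U select]: {Idle, Coin, Refund, Select, Dispense, Change}.
States satisfying select → empty: {Refund, Select, Dispense, Change}.
States satisfying EG (select → empty): {Refund, Select, Dispense, Change}.
States satisfying ¬EG (select → empty): {Idle, Coin}.
States satisfying A[empty ∨ ¬select U select] ∧ ¬EG (select → empty): {Idle, Coin}.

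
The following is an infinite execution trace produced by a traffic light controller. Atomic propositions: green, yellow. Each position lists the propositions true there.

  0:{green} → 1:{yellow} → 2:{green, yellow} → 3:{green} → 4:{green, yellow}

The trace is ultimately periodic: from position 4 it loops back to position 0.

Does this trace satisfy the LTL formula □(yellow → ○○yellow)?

Violated

yellow → ○○yellow must hold at every position from 0 onward. It fails at position 1, so □(yellow → ○○yellow) is false.
Positions where yellow holds: 1, 2, 4.
Check ○○yellow at each: 1→fails, 2→ok, 4→ok.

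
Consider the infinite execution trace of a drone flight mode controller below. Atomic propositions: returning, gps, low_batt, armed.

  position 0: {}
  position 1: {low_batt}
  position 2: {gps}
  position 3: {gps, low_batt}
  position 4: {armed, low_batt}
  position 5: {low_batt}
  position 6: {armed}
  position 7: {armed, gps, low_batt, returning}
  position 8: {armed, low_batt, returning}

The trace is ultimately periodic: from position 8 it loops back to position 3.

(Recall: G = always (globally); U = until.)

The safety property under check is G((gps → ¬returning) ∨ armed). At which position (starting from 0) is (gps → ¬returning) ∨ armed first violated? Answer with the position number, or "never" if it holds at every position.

never

(gps → ¬returning) ∨ armed holds at every position 0..8, and those are all the positions the trace ever visits, so the invariant G((gps → ¬returning) ∨ armed) is never violated.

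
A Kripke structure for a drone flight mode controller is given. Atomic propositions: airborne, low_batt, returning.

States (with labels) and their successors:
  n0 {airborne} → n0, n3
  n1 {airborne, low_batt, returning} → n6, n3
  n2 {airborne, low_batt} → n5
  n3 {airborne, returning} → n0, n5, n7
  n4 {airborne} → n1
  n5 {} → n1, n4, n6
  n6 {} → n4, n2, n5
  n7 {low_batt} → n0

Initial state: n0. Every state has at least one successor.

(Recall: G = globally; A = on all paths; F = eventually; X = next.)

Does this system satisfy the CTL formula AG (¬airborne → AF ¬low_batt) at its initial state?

Satisfied

States satisfying ¬airborne → AF ¬low_batt: {n0, n1, n2, n3, n4, n5, n6, n7}.
States satisfying AG (¬airborne → AF ¬low_batt): {n0, n1, n2, n3, n4, n5, n6, n7}.
Every state reachable from n0 satisfies ¬airborne → AF ¬low_batt.
n0 ∈ Sat(AG (¬airborne → AF ¬low_batt)).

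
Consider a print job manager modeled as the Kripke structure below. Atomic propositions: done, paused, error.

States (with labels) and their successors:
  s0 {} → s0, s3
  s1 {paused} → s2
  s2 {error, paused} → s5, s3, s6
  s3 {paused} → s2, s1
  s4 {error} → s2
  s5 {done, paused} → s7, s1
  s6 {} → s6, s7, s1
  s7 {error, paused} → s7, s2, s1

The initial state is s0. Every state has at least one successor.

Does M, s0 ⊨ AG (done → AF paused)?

States satisfying done → AF paused: {s0, s1, s2, s3, s4, s5, s6, s7}.
States satisfying AG (done → AF paused): {s0, s1, s2, s3, s4, s5, s6, s7}.
Every state reachable from s0 satisfies done → AF paused.
s0 ∈ Sat(AG (done → AF paused)).

Yes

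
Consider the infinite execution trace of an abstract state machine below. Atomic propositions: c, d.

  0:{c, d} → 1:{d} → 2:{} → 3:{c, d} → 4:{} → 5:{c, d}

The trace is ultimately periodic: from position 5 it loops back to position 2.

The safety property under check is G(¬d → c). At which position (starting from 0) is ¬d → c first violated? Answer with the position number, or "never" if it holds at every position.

Check ¬d → c at each position in order: 0 ✓, 1 ✓.
At position 2 the labels are {}, so ¬d → c is false there. This is the first violation.

2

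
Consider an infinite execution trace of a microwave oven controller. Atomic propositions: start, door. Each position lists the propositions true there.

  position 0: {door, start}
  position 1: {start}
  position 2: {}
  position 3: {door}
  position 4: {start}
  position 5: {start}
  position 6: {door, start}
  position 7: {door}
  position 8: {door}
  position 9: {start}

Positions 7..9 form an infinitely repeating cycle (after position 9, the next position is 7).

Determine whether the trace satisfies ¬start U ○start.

Satisfied

Walking from position 0: ○start first holds at position 0, and ¬start holds at every earlier position along the way, so ¬start U ○start holds.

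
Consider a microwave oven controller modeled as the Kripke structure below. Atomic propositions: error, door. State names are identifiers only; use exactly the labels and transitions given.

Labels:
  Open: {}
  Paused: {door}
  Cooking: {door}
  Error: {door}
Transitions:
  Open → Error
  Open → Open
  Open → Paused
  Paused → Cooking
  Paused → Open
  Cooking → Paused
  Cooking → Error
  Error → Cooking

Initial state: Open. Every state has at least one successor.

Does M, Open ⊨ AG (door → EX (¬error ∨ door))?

Yes

States satisfying door → EX (¬error ∨ door): {Open, Paused, Cooking, Error}.
States satisfying AG (door → EX (¬error ∨ door)): {Open, Paused, Cooking, Error}.
Every state reachable from Open satisfies door → EX (¬error ∨ door).
Open ∈ Sat(AG (door → EX (¬error ∨ door))).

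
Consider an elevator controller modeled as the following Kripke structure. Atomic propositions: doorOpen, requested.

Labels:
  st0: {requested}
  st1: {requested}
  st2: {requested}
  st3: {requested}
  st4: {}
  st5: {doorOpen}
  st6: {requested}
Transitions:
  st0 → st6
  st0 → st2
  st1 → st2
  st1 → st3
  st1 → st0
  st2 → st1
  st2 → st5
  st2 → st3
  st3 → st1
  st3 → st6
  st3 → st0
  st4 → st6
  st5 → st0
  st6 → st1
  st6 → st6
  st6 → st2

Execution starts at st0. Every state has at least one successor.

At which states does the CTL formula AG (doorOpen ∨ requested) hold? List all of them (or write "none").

States satisfying doorOpen ∨ requested: {st0, st1, st2, st3, st5, st6}.
States satisfying AG (doorOpen ∨ requested): {st0, st1, st2, st3, st5, st6}.

{st0, st1, st2, st3, st5, st6}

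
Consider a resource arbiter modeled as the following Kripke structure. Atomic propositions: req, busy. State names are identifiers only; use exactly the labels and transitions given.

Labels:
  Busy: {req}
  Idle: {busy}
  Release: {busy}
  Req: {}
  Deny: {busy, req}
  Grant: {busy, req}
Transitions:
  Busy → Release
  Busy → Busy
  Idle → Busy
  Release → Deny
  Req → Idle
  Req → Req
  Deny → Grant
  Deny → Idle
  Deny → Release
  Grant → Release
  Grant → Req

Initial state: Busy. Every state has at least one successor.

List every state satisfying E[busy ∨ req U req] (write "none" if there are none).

{Busy, Idle, Release, Deny, Grant}

States satisfying busy ∨ req: {Busy, Idle, Release, Deny, Grant}.
States satisfying req: {Busy, Deny, Grant}.
States satisfying E[busy ∨ req U req]: {Busy, Idle, Release, Deny, Grant}.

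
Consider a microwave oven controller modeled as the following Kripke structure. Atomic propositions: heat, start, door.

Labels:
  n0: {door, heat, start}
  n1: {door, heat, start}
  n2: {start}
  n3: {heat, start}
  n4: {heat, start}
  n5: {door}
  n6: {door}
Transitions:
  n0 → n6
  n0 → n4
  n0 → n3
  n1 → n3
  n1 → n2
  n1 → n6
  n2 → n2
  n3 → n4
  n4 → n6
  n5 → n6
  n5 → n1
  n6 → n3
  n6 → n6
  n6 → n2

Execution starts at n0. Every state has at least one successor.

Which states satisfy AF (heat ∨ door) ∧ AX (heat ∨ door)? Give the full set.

States satisfying heat ∨ door: {n0, n1, n3, n4, n5, n6}.
States satisfying AF (heat ∨ door): {n0, n1, n3, n4, n5, n6}.
States satisfying AX (heat ∨ door): {n0, n3, n4, n5}.
States satisfying AF (heat ∨ door) ∧ AX (heat ∨ door): {n0, n3, n4, n5}.

{n0, n3, n4, n5}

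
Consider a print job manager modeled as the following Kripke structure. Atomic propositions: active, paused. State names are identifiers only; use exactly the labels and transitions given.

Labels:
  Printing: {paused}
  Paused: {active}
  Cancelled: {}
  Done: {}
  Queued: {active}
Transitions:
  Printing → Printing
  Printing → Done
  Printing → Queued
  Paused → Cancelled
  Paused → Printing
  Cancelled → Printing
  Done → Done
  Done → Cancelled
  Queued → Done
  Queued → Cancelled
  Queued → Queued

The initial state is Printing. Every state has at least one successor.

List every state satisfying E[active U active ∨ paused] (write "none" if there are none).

States satisfying active: {Paused, Queued}.
States satisfying active ∨ paused: {Printing, Paused, Queued}.
States satisfying E[active U active ∨ paused]: {Printing, Paused, Queued}.

{Printing, Paused, Queued}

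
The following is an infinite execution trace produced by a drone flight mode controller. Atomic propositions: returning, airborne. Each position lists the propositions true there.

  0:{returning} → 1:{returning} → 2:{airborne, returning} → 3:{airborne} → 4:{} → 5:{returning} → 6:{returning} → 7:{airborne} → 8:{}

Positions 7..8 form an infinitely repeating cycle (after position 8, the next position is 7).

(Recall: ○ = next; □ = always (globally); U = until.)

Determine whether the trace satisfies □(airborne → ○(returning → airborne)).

airborne → ○(returning → airborne) holds at every position 0..8, and those are all positions ever visited, so □(airborne → ○(returning → airborne)) holds.
Positions where airborne holds: 2, 3, 7.
Check ○(returning → airborne) at each: 2→ok, 3→ok, 7→ok.

Holds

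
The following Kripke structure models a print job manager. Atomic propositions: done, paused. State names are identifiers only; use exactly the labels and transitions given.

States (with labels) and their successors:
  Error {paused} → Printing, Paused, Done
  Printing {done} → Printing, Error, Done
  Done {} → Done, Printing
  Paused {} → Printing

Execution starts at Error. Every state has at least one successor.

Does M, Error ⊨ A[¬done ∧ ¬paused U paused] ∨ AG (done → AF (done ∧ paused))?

Holds

States satisfying ¬done ∧ ¬paused: {Done, Paused}.
States satisfying paused: {Error}.
States satisfying A[¬done ∧ ¬paused U paused]: {Error}.
States satisfying done → AF (done ∧ paused): {Error, Done, Paused}.
States satisfying AG (done → AF (done ∧ paused)): ∅.
States satisfying A[¬done ∧ ¬paused U paused] ∨ AG (done → AF (done ∧ paused)): {Error}.
Error ∈ Sat(A[¬done ∧ ¬paused U paused] ∨ AG (done → AF (done ∧ paused))).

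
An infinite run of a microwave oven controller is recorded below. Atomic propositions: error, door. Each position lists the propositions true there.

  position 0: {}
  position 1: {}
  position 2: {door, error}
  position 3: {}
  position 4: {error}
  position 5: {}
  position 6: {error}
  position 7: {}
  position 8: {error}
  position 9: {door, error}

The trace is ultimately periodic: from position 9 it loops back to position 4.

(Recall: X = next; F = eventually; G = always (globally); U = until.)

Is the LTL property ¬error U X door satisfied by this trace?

Yes

Walking from position 0: X door first holds at position 1, and ¬error holds at every earlier position along the way, so ¬error U X door holds.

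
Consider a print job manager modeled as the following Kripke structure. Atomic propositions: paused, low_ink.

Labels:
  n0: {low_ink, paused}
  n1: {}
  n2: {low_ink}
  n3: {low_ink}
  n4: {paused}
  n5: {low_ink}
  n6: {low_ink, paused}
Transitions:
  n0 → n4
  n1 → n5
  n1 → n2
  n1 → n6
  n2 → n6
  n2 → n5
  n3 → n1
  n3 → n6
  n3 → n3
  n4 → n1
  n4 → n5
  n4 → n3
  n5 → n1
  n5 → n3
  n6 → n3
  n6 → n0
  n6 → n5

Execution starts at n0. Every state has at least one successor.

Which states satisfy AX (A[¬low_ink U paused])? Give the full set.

{n0}

States satisfying A[¬low_ink U paused]: {n0, n4, n6}.
States satisfying AX (A[¬low_ink U paused]): {n0}.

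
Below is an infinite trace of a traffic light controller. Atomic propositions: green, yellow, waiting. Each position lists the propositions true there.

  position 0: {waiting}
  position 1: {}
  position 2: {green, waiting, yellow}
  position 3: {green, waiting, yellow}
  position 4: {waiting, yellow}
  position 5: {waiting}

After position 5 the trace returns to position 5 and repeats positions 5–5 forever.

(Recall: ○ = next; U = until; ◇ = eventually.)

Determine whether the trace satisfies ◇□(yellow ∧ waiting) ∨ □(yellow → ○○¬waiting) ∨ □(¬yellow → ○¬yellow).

Does not hold

¬yellow → ○¬yellow must hold at every position from 0 onward. It fails at position 1, so □(¬yellow → ○¬yellow) is false.
Positions where ¬yellow holds: 0, 1, 5.
Check ○¬yellow at each: 0→ok, 1→fails, 5→ok.
At position 0: ◇□(yellow ∧ waiting) ∨ □(yellow → ○○¬waiting) is false; □(¬yellow → ○¬yellow) is false; so ◇□(yellow ∧ waiting) ∨ □(yellow → ○○¬waiting) ∨ □(¬yellow → ○¬yellow) is false.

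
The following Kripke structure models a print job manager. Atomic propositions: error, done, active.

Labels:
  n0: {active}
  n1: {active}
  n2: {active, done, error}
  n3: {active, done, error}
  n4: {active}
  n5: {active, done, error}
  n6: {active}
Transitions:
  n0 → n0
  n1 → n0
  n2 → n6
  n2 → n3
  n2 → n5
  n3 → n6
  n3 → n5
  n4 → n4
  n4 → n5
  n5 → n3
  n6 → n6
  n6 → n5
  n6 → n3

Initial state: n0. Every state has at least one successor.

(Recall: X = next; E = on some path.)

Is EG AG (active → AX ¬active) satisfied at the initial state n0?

No

States satisfying AG (active → AX ¬active): ∅.
States satisfying EG AG (active → AX ¬active): ∅.
No suitable path/successor from n0 witnesses the formula.
n0 ∉ Sat(EG AG (active → AX ¬active)).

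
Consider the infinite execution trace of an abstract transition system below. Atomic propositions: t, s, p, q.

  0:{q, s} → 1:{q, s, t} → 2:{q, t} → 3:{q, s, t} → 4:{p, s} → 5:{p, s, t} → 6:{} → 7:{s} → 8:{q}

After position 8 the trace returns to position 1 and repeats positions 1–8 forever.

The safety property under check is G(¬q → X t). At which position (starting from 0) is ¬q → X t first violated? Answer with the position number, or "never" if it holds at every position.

Check ¬q → X t at each position in order: 0 ✓, 1 ✓, 2 ✓, 3 ✓, 4 ✓.
At position 5 the labels are {p, s, t} and the next position 6 has {}, so ¬q → X t is false there. This is the first violation.

5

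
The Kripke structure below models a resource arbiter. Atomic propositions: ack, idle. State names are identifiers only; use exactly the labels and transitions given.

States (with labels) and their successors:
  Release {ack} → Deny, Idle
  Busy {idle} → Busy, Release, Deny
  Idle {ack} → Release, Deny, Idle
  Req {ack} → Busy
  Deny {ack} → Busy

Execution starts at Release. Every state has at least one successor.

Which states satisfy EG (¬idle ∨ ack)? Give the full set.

{Release, Idle}

States satisfying ¬idle ∨ ack: {Release, Idle, Req, Deny}.
States satisfying EG (¬idle ∨ ack): {Release, Idle}.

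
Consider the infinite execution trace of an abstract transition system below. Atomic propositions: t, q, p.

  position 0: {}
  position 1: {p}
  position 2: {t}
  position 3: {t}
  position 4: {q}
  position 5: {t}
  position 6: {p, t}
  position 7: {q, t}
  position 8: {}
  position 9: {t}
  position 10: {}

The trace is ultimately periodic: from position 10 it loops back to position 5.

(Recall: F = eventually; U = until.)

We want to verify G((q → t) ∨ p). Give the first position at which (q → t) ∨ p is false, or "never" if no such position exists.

4

Check (q → t) ∨ p at each position in order: 0 ✓, 1 ✓, 2 ✓, 3 ✓.
At position 4 the labels are {q}, so (q → t) ∨ p is false there. This is the first violation.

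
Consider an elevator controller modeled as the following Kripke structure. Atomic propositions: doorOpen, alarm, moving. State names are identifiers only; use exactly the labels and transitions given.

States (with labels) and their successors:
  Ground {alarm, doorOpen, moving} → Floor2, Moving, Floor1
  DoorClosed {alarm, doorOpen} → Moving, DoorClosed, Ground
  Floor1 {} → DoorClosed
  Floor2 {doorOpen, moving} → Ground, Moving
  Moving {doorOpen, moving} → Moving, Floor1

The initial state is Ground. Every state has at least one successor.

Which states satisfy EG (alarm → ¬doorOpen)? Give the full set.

States satisfying alarm → ¬doorOpen: {Floor1, Floor2, Moving}.
States satisfying EG (alarm → ¬doorOpen): {Floor2, Moving}.

{Floor2, Moving}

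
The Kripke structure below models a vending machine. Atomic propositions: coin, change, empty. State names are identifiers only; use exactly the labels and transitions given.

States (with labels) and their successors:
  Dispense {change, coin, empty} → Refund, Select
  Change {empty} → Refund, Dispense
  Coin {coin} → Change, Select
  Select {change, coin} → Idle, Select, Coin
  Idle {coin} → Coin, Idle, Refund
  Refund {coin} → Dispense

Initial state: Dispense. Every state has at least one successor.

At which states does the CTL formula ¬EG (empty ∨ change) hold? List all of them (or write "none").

{Coin, Idle, Refund}

States satisfying empty ∨ change: {Dispense, Change, Select}.
States satisfying EG (empty ∨ change): {Dispense, Change, Select}.
States satisfying ¬EG (empty ∨ change): {Coin, Idle, Refund}.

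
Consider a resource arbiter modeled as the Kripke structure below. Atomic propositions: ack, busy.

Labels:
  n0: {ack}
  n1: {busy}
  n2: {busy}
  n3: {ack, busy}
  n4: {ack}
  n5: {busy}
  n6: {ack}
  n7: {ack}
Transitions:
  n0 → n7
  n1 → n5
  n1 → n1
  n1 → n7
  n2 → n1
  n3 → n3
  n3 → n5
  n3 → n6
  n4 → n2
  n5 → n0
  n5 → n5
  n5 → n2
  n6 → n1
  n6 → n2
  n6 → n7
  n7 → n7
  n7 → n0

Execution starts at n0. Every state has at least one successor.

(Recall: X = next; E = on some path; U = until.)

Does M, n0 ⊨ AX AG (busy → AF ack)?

States satisfying AG (busy → AF ack): {n0, n7}.
States satisfying AX AG (busy → AF ack): {n0, n7}.
n0 ∈ Sat(AX AG (busy → AF ack)).

Holds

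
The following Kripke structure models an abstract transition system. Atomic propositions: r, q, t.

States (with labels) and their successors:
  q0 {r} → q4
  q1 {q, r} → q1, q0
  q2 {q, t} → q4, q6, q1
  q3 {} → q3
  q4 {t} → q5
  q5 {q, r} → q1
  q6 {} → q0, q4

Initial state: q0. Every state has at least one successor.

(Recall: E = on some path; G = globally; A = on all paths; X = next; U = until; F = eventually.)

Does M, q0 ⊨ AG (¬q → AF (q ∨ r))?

Holds

States satisfying ¬q → AF (q ∨ r): {q0, q1, q2, q4, q5, q6}.
States satisfying AG (¬q → AF (q ∨ r)): {q0, q1, q2, q4, q5, q6}.
Every state reachable from q0 satisfies ¬q → AF (q ∨ r).
q0 ∈ Sat(AG (¬q → AF (q ∨ r))).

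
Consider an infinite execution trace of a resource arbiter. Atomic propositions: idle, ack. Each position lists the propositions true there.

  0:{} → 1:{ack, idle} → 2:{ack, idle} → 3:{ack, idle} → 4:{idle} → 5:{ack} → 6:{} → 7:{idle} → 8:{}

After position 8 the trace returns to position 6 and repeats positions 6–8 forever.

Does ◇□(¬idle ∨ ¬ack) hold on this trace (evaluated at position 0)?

Yes

□(¬idle ∨ ¬ack) holds at position 4, which is reachable from 0, so ◇□(¬idle ∨ ¬ack) holds.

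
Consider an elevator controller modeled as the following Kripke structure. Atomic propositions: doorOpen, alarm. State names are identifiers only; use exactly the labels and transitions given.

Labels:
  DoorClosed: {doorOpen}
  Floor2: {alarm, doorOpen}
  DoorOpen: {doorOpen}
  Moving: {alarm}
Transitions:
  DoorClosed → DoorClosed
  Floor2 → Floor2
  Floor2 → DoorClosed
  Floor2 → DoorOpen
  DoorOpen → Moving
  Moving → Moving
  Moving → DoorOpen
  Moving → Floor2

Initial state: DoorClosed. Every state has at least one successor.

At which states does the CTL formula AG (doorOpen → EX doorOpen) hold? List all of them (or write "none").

States satisfying doorOpen → EX doorOpen: {DoorClosed, Floor2, Moving}.
States satisfying AG (doorOpen → EX doorOpen): {DoorClosed}.

{DoorClosed}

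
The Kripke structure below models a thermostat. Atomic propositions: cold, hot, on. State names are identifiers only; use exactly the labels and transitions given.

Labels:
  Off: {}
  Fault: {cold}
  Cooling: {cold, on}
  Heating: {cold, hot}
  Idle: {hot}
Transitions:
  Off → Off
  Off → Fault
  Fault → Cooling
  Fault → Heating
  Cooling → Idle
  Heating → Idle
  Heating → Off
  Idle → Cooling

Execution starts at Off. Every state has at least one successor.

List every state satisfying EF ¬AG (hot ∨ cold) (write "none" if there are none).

States satisfying ¬AG (hot ∨ cold): {Off, Fault, Heating}.
States satisfying EF ¬AG (hot ∨ cold): {Off, Fault, Heating}.

{Off, Fault, Heating}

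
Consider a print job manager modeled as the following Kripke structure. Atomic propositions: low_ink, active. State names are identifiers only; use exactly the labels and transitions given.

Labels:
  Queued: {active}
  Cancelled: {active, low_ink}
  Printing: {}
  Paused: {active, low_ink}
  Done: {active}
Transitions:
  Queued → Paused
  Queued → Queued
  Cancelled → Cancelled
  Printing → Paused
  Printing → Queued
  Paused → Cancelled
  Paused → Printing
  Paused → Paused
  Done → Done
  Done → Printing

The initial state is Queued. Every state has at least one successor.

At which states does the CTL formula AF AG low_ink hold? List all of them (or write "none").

States satisfying AG low_ink: {Cancelled}.
States satisfying AF AG low_ink: {Cancelled}.

{Cancelled}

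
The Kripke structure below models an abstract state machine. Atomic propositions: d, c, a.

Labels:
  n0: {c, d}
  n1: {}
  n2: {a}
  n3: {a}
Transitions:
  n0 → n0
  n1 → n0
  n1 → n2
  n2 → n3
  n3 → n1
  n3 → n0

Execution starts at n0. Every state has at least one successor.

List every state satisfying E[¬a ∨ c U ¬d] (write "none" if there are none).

States satisfying ¬a ∨ c: {n0, n1}.
States satisfying ¬d: {n1, n2, n3}.
States satisfying E[¬a ∨ c U ¬d]: {n1, n2, n3}.

{n1, n2, n3}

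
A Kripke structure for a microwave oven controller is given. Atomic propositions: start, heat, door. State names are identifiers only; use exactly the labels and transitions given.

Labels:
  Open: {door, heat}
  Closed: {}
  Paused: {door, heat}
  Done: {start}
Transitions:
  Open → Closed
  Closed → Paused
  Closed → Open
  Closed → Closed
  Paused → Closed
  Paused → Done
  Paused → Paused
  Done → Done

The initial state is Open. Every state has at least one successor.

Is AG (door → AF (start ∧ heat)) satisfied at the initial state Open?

States satisfying door → AF (start ∧ heat): {Closed, Done}.
States satisfying AG (door → AF (start ∧ heat)): {Done}.
Open is reachable from Open and violates door → AF (start ∧ heat), so AG fails at Open.
Open ∉ Sat(AG (door → AF (start ∧ heat))).

Does not hold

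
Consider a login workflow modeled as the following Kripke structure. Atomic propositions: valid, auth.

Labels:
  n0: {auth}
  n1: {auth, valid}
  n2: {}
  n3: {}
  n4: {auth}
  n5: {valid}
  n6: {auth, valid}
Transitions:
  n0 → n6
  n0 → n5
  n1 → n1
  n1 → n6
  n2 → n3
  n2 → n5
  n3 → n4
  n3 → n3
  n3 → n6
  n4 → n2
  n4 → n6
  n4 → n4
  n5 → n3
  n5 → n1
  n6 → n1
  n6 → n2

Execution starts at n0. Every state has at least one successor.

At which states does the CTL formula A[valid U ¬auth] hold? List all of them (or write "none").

{n2, n3, n5}

States satisfying valid: {n1, n5, n6}.
States satisfying ¬auth: {n2, n3, n5}.
States satisfying A[valid U ¬auth]: {n2, n3, n5}.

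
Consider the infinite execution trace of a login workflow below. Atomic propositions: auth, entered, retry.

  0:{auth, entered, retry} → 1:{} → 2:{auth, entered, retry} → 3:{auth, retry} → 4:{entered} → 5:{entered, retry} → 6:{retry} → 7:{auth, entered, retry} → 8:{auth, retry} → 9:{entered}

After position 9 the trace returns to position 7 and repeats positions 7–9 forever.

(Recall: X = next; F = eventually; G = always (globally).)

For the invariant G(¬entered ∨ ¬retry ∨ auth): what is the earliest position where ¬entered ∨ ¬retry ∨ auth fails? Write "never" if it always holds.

Check ¬entered ∨ ¬retry ∨ auth at each position in order: 0 ✓, 1 ✓, 2 ✓, 3 ✓, 4 ✓.
At position 5 the labels are {entered, retry}, so ¬entered ∨ ¬retry ∨ auth is false there. This is the first violation.

5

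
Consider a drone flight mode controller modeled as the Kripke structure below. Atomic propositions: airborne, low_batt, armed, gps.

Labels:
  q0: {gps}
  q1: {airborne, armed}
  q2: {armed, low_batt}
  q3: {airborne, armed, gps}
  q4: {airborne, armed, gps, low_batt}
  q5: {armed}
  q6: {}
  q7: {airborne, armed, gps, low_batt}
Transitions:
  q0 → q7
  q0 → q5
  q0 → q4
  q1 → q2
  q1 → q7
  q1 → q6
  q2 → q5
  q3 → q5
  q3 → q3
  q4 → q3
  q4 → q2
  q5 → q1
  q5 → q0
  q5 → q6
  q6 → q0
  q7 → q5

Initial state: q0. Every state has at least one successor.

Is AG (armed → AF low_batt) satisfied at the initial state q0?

States satisfying armed → AF low_batt: {q0, q2, q4, q6, q7}.
States satisfying AG (armed → AF low_batt): ∅.
q1 is reachable from q0 and violates armed → AF low_batt, so AG fails at q0.
q0 ∉ Sat(AG (armed → AF low_batt)).

Violated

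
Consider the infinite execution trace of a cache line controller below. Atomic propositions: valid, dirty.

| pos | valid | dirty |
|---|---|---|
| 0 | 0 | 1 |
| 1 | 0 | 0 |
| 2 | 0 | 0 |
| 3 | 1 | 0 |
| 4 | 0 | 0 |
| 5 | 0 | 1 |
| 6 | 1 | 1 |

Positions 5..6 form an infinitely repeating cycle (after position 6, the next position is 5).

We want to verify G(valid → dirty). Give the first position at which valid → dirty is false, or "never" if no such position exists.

3

Check valid → dirty at each position in order: 0 ✓, 1 ✓, 2 ✓.
At position 3 the labels are {valid}, so valid → dirty is false there. This is the first violation.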